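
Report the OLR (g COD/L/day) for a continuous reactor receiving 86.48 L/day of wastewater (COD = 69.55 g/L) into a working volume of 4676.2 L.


OLR = Q * S / V
= 86.48 * 69.55 / 4676.2
= 1.2862 g/L/day

1.2862 g/L/day


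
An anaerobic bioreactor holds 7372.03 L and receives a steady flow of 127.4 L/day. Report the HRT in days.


HRT = V / Q
= 7372.03 / 127.4
= 57.8652 days

57.8652 days


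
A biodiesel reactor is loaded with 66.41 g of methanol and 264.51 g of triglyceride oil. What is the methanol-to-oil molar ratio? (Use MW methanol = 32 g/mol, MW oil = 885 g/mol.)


Molar ratio = n_MeOH / n_oil = (MeOH/32) / (oil/885) = (MeOH * 885) / (32 * oil)
= (66.41 * 885) / (32 * 264.51)
= 6.9436

6.9436


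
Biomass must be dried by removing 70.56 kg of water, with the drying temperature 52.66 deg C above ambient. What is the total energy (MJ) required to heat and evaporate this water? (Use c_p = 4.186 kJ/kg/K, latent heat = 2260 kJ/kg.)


E = m_water * (4.186 * dT + 2260) / 1000
= 70.56 * (4.186 * 52.66 + 2260) / 1000
= 175.0195 MJ

175.0195 MJ


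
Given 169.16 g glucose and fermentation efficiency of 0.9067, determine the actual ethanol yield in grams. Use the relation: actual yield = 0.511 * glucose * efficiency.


Actual ethanol: m = 0.511 * 169.16 * 0.9067
m = 78.3758 g

78.3758 g


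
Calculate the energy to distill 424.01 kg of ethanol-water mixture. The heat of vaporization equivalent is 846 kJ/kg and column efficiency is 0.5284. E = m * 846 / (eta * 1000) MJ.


E = m * 846 / (eta * 1000)
= 424.01 * 846 / (0.5284 * 1000)
= 678.8654 MJ

678.8654 MJ


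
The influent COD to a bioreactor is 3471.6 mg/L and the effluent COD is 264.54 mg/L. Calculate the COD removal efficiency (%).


eta = (COD_in - COD_out) / COD_in * 100
= (3471.6 - 264.54) / 3471.6 * 100
= 92.3799%

92.3799%


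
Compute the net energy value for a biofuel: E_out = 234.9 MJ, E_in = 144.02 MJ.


NEV = E_out - E_in
= 234.9 - 144.02
= 90.8800 MJ

90.8800 MJ


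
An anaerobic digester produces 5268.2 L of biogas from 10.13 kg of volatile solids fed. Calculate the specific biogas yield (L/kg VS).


Y = V / VS
= 5268.2 / 10.13
= 520.0592 L/kg VS

520.0592 L/kg VS


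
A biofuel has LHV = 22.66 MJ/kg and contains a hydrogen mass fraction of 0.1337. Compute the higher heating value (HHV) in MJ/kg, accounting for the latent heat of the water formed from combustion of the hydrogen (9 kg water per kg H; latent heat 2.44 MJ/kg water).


HHV = LHV + H_frac * 9 * 2.44
= 22.66 + 0.1337 * 9 * 2.44
= 25.5961 MJ/kg

25.5961 MJ/kg


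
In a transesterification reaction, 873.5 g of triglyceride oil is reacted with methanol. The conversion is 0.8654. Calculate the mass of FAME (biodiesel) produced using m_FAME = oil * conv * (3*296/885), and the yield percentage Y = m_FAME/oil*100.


m_FAME = oil * conv * (3 * 296 / 885) = oil * conv * (888/885)
= 873.5 * 0.8654 * 888 / 885
= 758.4894 g
Y = m_FAME / oil * 100 = conv * (888/885) * 100
= 0.8654 * 888 / 885 * 100
= 86.83%

758.4894 g FAME; Y = 86.83%


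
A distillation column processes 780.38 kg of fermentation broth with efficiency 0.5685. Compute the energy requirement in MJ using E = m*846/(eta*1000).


E = m * 846 / (eta * 1000)
= 780.38 * 846 / (0.5685 * 1000)
= 1161.3043 MJ

1161.3043 MJ


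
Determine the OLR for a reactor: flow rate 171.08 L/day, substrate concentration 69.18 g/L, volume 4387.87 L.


OLR = Q * S / V
= 171.08 * 69.18 / 4387.87
= 2.6973 g/L/day

2.6973 g/L/day


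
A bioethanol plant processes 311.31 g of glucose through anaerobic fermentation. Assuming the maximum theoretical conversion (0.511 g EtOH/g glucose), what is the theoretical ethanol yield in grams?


Theoretical ethanol yield: m_EtOH = 0.511 * m_glucose
m_EtOH = 0.511 * 311.31 = 159.0794 g

159.0794 g


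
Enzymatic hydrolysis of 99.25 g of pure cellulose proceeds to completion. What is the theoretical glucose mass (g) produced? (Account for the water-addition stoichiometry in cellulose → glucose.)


glucose = cellulose * 180/162
= 99.25 * 180/162
= 110.2778 g

110.2778 g


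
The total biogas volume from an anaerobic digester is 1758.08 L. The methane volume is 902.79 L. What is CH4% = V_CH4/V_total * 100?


CH4% = V_CH4 / V_total * 100
= 902.79 / 1758.08 * 100
= 51.3509%

51.3509%


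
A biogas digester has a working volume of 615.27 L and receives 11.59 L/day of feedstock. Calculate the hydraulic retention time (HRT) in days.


HRT = V / Q
= 615.27 / 11.59
= 53.0863 days

53.0863 days


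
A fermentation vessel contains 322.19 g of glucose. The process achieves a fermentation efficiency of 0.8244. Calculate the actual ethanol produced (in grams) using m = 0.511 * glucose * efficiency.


Actual ethanol: m = 0.511 * 322.19 * 0.8244
m = 135.7285 g

135.7285 g


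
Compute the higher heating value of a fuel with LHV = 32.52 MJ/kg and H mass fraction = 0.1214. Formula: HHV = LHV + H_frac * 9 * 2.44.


HHV = LHV + H_frac * 9 * 2.44
= 32.52 + 0.1214 * 9 * 2.44
= 35.1859 MJ/kg

35.1859 MJ/kg


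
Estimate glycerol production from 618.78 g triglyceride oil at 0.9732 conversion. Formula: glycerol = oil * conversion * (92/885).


glycerol = oil * conv * (92/885)
= 618.78 * 0.9732 * 92 / 885
= 62.6012 g

62.6012 g


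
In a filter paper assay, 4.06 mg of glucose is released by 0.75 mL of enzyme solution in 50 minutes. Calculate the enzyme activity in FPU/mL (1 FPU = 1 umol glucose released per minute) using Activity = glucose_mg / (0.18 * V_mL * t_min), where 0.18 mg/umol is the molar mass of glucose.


Activity = glucose_mg / (0.18 mg/umol * V_mL * t_min)
= 4.06 / (0.18 * 0.75 * 50)
= 0.6015 FPU/mL

0.6015 FPU/mL


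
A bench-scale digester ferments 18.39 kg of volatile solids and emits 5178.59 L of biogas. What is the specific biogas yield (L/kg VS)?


Y = V / VS
= 5178.59 / 18.39
= 281.5982 L/kg VS

281.5982 L/kg VS


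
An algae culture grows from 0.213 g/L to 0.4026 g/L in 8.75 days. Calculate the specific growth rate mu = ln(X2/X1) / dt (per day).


mu = ln(X2/X1) / dt
= ln(0.4026/0.213) / 8.75
= 0.0728 per day

0.0728 per day


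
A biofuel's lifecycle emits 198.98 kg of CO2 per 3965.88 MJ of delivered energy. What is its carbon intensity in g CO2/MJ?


CI = CO2 * 1000 / E
= 198.98 * 1000 / 3965.88
= 50.1730 g CO2/MJ

50.1730 g CO2/MJ


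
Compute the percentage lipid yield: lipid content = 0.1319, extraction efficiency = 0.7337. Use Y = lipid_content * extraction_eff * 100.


Y = lipid_content * extraction_eff * 100
= 0.1319 * 0.7337 * 100
= 9.6775%

9.6775%


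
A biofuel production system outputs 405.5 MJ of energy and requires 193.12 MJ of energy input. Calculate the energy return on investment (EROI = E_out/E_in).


EROI = E_out / E_in
= 405.5 / 193.12
= 2.0997

2.0997


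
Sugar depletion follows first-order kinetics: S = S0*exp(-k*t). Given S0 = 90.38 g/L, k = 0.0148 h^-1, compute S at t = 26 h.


S = S0 * exp(-k * t)
S = 90.38 * exp(-0.0148 * 26)
S = 61.5114 g/L

61.5114 g/L


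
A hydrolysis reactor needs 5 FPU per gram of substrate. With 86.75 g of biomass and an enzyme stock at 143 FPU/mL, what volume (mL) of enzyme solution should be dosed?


V = dosage * m_sub / activity
V = 5 * 86.75 / 143
V = 3.0332 mL

3.0332 mL


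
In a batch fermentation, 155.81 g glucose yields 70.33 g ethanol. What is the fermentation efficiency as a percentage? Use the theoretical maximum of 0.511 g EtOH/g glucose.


Fermentation efficiency = (actual / (0.511 * glucose)) * 100
= (70.33 / (0.511 * 155.81)) * 100
= 88.3333%

88.3333%


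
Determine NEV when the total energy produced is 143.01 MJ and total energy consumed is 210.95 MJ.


NEV = E_out - E_in
= 143.01 - 210.95
= -67.9400 MJ

-67.9400 MJ


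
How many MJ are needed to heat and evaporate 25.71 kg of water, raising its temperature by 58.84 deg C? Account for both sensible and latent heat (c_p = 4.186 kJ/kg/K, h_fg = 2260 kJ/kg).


E = m_water * (4.186 * dT + 2260) / 1000
= 25.71 * (4.186 * 58.84 + 2260) / 1000
= 64.4371 MJ

64.4371 MJ


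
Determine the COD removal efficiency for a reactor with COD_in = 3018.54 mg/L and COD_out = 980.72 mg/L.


eta = (COD_in - COD_out) / COD_in * 100
= (3018.54 - 980.72) / 3018.54 * 100
= 67.5101%

67.5101%


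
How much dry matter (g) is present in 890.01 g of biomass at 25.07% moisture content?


Wd = Ww * (1 - MC/100)
= 890.01 * (1 - 25.07/100)
= 666.8845 g

666.8845 g


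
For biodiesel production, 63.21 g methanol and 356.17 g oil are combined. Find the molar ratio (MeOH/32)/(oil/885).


Molar ratio = n_MeOH / n_oil = (MeOH/32) / (oil/885) = (MeOH * 885) / (32 * oil)
= (63.21 * 885) / (32 * 356.17)
= 4.9082

4.9082


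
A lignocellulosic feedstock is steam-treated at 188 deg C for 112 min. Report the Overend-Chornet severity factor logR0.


logR0 = log10(t * exp((T - 100) / 14.75))
= log10(112 * exp((188 - 100) / 14.75))
= 4.6403

4.6403


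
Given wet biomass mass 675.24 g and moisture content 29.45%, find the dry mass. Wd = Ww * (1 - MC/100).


Wd = Ww * (1 - MC/100)
= 675.24 * (1 - 29.45/100)
= 476.3818 g

476.3818 g


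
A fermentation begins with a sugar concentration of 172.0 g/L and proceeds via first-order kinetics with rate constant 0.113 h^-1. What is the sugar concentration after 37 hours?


S = S0 * exp(-k * t)
S = 172.0 * exp(-0.113 * 37)
S = 2.6287 g/L

2.6287 g/L


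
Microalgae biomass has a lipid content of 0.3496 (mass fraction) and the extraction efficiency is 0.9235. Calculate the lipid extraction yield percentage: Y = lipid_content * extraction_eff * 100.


Y = lipid_content * extraction_eff * 100
= 0.3496 * 0.9235 * 100
= 32.2856%

32.2856%


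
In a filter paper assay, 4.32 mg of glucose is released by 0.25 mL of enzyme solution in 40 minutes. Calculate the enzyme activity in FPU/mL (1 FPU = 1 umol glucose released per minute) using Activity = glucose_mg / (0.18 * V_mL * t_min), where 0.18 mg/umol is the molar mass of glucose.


Activity = glucose_mg / (0.18 mg/umol * V_mL * t_min)
= 4.32 / (0.18 * 0.25 * 40)
= 2.4000 FPU/mL

2.4000 FPU/mL


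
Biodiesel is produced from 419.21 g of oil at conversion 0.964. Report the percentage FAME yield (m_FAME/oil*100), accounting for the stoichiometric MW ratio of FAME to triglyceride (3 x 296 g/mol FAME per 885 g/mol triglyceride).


m_FAME = oil * conv * (3 * 296 / 885) = oil * conv * (888/885)
= 419.21 * 0.964 * 888 / 885
= 405.4883 g
Y = m_FAME / oil * 100 = conv * (888/885) * 100
= 0.964 * 888 / 885 * 100
= 96.73%

96.73%


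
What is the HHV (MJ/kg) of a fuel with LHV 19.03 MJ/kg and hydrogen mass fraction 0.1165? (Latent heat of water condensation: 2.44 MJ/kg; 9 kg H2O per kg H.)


HHV = LHV + H_frac * 9 * 2.44
= 19.03 + 0.1165 * 9 * 2.44
= 21.5883 MJ/kg

21.5883 MJ/kg


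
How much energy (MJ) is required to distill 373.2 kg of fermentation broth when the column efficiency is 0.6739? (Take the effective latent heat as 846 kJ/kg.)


E = m * 846 / (eta * 1000)
= 373.2 * 846 / (0.6739 * 1000)
= 468.5075 MJ

468.5075 MJ


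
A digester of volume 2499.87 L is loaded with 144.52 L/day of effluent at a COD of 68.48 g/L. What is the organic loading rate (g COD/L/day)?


OLR = Q * S / V
= 144.52 * 68.48 / 2499.87
= 3.9589 g/L/day

3.9589 g/L/day


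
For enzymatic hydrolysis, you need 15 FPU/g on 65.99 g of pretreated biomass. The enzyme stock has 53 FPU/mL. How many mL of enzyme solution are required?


V = dosage * m_sub / activity
V = 15 * 65.99 / 53
V = 18.6764 mL

18.6764 mL


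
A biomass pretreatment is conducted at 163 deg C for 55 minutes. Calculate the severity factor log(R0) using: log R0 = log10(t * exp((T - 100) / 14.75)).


logR0 = log10(t * exp((T - 100) / 14.75))
= log10(55 * exp((163 - 100) / 14.75))
= 3.5953

3.5953


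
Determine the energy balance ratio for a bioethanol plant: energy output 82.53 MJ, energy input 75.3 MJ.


EROI = E_out / E_in
= 82.53 / 75.3
= 1.0960

1.0960


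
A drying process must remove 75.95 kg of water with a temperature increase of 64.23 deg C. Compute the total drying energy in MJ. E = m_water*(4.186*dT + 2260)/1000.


E = m_water * (4.186 * dT + 2260) / 1000
= 75.95 * (4.186 * 64.23 + 2260) / 1000
= 192.0674 MJ

192.0674 MJ


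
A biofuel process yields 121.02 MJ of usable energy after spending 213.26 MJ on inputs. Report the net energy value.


NEV = E_out - E_in
= 121.02 - 213.26
= -92.2400 MJ

-92.2400 MJ


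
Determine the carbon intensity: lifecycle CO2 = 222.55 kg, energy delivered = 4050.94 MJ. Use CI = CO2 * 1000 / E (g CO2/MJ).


CI = CO2 * 1000 / E
= 222.55 * 1000 / 4050.94
= 54.9379 g CO2/MJ

54.9379 g CO2/MJ


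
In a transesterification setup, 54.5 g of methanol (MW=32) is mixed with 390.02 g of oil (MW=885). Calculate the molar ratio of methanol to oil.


Molar ratio = n_MeOH / n_oil = (MeOH/32) / (oil/885) = (MeOH * 885) / (32 * oil)
= (54.5 * 885) / (32 * 390.02)
= 3.8646

3.8646


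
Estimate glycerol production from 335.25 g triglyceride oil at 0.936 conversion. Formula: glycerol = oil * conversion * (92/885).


glycerol = oil * conv * (92/885)
= 335.25 * 0.936 * 92 / 885
= 32.6204 g

32.6204 g


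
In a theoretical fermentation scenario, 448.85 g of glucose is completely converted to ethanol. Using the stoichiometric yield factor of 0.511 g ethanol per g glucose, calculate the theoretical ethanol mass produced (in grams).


Theoretical ethanol yield: m_EtOH = 0.511 * m_glucose
m_EtOH = 0.511 * 448.85 = 229.3624 g

229.3624 g


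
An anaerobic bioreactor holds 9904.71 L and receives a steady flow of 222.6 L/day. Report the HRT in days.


HRT = V / Q
= 9904.71 / 222.6
= 44.4956 days

44.4956 days


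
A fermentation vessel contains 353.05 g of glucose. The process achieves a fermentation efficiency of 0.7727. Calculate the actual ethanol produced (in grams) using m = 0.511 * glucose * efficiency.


Actual ethanol: m = 0.511 * 353.05 * 0.7727
m = 139.4017 g

139.4017 g


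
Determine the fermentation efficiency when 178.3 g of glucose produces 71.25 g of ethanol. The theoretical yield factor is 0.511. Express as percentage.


Fermentation efficiency = (actual / (0.511 * glucose)) * 100
= (71.25 / (0.511 * 178.3)) * 100
= 78.2011%

78.2011%


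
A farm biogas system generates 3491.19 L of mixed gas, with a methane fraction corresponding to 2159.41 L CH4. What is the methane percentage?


CH4% = V_CH4 / V_total * 100
= 2159.41 / 3491.19 * 100
= 61.8531%

61.8531%


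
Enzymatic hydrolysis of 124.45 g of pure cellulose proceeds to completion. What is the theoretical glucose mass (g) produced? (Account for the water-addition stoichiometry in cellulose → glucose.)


glucose = cellulose * 180/162
= 124.45 * 180/162
= 138.2778 g

138.2778 g


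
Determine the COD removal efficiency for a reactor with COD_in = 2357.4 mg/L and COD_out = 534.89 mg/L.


eta = (COD_in - COD_out) / COD_in * 100
= (2357.4 - 534.89) / 2357.4 * 100
= 77.3102%

77.3102%


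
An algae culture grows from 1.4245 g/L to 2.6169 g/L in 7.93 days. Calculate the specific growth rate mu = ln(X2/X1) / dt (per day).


mu = ln(X2/X1) / dt
= ln(2.6169/1.4245) / 7.93
= 0.0767 per day

0.0767 per day


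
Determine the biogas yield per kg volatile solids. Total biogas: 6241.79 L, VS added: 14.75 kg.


Y = V / VS
= 6241.79 / 14.75
= 423.1722 L/kg VS

423.1722 L/kg VS


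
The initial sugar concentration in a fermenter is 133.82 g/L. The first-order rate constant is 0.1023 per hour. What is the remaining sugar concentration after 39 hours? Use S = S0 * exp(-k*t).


S = S0 * exp(-k * t)
S = 133.82 * exp(-0.1023 * 39)
S = 2.4764 g/L

2.4764 g/L


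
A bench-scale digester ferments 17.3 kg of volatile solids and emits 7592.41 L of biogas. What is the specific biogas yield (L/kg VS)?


Y = V / VS
= 7592.41 / 17.3
= 438.8676 L/kg VS

438.8676 L/kg VS


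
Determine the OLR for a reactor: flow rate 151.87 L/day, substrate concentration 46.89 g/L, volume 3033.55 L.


OLR = Q * S / V
= 151.87 * 46.89 / 3033.55
= 2.3475 g/L/day

2.3475 g/L/day


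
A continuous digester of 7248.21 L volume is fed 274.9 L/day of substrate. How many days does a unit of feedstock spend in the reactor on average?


HRT = V / Q
= 7248.21 / 274.9
= 26.3667 days

26.3667 days


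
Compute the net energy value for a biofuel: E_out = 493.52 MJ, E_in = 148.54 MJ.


NEV = E_out - E_in
= 493.52 - 148.54
= 344.9800 MJ

344.9800 MJ


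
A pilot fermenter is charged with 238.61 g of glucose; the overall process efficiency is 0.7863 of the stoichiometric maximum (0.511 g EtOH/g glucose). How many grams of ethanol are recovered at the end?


Actual ethanol: m = 0.511 * 238.61 * 0.7863
m = 95.8733 g

95.8733 g


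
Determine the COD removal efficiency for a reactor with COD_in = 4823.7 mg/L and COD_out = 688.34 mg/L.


eta = (COD_in - COD_out) / COD_in * 100
= (4823.7 - 688.34) / 4823.7 * 100
= 85.7300%

85.7300%


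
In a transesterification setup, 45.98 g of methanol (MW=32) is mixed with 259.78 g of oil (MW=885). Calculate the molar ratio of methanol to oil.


Molar ratio = n_MeOH / n_oil = (MeOH/32) / (oil/885) = (MeOH * 885) / (32 * oil)
= (45.98 * 885) / (32 * 259.78)
= 4.8950

4.8950


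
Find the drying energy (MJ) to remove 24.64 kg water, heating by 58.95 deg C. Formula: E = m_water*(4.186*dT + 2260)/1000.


E = m_water * (4.186 * dT + 2260) / 1000
= 24.64 * (4.186 * 58.95 + 2260) / 1000
= 61.7667 MJ

61.7667 MJ


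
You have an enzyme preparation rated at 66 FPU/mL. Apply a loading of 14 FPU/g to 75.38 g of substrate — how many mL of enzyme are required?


V = dosage * m_sub / activity
V = 14 * 75.38 / 66
V = 15.9897 mL

15.9897 mL


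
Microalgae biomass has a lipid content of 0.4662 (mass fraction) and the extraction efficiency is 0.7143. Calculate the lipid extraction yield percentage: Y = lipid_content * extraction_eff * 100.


Y = lipid_content * extraction_eff * 100
= 0.4662 * 0.7143 * 100
= 33.3007%

33.3007%


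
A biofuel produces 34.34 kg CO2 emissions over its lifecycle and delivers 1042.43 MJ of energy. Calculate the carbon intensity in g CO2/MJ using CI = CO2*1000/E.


CI = CO2 * 1000 / E
= 34.34 * 1000 / 1042.43
= 32.9423 g CO2/MJ

32.9423 g CO2/MJ


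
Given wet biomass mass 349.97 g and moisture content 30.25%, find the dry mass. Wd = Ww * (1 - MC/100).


Wd = Ww * (1 - MC/100)
= 349.97 * (1 - 30.25/100)
= 244.1041 g

244.1041 g


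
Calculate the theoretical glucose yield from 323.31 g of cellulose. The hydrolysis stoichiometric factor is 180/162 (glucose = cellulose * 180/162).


glucose = cellulose * 180/162
= 323.31 * 180/162
= 359.2333 g

359.2333 g


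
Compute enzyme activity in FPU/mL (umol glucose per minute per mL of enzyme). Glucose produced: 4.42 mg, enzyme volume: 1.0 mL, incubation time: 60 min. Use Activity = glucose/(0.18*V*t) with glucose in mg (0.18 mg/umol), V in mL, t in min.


Activity = glucose_mg / (0.18 mg/umol * V_mL * t_min)
= 4.42 / (0.18 * 1.0 * 60)
= 0.4093 FPU/mL

0.4093 FPU/mL


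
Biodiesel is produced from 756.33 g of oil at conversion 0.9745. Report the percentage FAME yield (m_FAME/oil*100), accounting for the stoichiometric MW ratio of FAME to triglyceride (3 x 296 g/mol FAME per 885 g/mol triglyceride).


m_FAME = oil * conv * (3 * 296 / 885) = oil * conv * (888/885)
= 756.33 * 0.9745 * 888 / 885
= 739.5420 g
Y = m_FAME / oil * 100 = conv * (888/885) * 100
= 0.9745 * 888 / 885 * 100
= 97.78%

97.78%


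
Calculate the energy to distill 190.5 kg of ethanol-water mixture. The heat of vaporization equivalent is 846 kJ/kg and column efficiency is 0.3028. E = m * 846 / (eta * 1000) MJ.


E = m * 846 / (eta * 1000)
= 190.5 * 846 / (0.3028 * 1000)
= 532.2424 MJ

532.2424 MJ


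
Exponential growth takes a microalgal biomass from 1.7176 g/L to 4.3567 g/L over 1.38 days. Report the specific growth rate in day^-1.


mu = ln(X2/X1) / dt
= ln(4.3567/1.7176) / 1.38
= 0.6745 per day

0.6745 per day


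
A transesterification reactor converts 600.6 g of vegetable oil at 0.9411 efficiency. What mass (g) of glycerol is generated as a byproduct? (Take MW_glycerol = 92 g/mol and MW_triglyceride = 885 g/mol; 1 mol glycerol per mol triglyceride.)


glycerol = oil * conv * (92/885)
= 600.6 * 0.9411 * 92 / 885
= 58.7578 g

58.7578 g


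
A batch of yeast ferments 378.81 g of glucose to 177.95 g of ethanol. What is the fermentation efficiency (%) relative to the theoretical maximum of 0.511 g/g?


Fermentation efficiency = (actual / (0.511 * glucose)) * 100
= (177.95 / (0.511 * 378.81)) * 100
= 91.9297%

91.9297%


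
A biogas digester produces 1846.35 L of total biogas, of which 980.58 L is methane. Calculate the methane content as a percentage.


CH4% = V_CH4 / V_total * 100
= 980.58 / 1846.35 * 100
= 53.1091%

53.1091%


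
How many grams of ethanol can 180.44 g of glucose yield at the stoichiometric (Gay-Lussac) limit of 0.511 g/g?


Theoretical ethanol yield: m_EtOH = 0.511 * m_glucose
m_EtOH = 0.511 * 180.44 = 92.2048 g

92.2048 g


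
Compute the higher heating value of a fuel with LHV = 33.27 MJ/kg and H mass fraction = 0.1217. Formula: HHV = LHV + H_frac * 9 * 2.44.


HHV = LHV + H_frac * 9 * 2.44
= 33.27 + 0.1217 * 9 * 2.44
= 35.9425 MJ/kg

35.9425 MJ/kg


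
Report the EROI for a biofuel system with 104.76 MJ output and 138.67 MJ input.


EROI = E_out / E_in
= 104.76 / 138.67
= 0.7555

0.7555


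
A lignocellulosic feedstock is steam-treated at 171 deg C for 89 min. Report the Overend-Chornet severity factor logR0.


logR0 = log10(t * exp((T - 100) / 14.75))
= log10(89 * exp((171 - 100) / 14.75))
= 4.0399

4.0399


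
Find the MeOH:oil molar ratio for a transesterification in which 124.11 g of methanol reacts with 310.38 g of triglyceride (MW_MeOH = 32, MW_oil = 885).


Molar ratio = n_MeOH / n_oil = (MeOH/32) / (oil/885) = (MeOH * 885) / (32 * oil)
= (124.11 * 885) / (32 * 310.38)
= 11.0588

11.0588


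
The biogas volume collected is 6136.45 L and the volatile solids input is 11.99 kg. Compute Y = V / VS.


Y = V / VS
= 6136.45 / 11.99
= 511.7973 L/kg VS

511.7973 L/kg VS


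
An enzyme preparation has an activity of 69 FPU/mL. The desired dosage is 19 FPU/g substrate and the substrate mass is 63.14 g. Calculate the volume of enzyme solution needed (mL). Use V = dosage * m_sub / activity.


V = dosage * m_sub / activity
V = 19 * 63.14 / 69
V = 17.3864 mL

17.3864 mL


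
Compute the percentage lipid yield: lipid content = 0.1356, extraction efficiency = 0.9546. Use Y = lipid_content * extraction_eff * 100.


Y = lipid_content * extraction_eff * 100
= 0.1356 * 0.9546 * 100
= 12.9444%

12.9444%


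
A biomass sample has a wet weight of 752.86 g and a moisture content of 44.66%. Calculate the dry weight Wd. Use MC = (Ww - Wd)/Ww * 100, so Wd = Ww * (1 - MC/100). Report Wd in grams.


Wd = Ww * (1 - MC/100)
= 752.86 * (1 - 44.66/100)
= 416.6327 g

416.6327 g


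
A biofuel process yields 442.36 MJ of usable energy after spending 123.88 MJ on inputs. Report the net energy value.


NEV = E_out - E_in
= 442.36 - 123.88
= 318.4800 MJ

318.4800 MJ


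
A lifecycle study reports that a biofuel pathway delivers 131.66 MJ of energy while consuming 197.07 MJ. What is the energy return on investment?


EROI = E_out / E_in
= 131.66 / 197.07
= 0.6681

0.6681


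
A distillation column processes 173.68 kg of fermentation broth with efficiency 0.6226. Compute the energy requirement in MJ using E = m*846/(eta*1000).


E = m * 846 / (eta * 1000)
= 173.68 * 846 / (0.6226 * 1000)
= 235.9995 MJ

235.9995 MJ


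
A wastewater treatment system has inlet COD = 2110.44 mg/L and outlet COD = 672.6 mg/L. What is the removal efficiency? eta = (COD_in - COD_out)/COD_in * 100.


eta = (COD_in - COD_out) / COD_in * 100
= (2110.44 - 672.6) / 2110.44 * 100
= 68.1299%

68.1299%


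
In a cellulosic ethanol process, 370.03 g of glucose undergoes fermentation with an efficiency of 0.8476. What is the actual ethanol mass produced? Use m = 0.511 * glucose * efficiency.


Actual ethanol: m = 0.511 * 370.03 * 0.8476
m = 160.2687 g

160.2687 g


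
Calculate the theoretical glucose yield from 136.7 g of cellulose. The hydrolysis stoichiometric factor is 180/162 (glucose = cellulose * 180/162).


glucose = cellulose * 180/162
= 136.7 * 180/162
= 151.8889 g

151.8889 g


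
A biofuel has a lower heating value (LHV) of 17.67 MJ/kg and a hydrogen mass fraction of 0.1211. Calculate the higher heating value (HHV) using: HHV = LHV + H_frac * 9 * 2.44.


HHV = LHV + H_frac * 9 * 2.44
= 17.67 + 0.1211 * 9 * 2.44
= 20.3294 MJ/kg

20.3294 MJ/kg


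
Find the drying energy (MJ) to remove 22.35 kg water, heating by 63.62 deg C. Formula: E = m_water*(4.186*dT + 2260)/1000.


E = m_water * (4.186 * dT + 2260) / 1000
= 22.35 * (4.186 * 63.62 + 2260) / 1000
= 56.4631 MJ

56.4631 MJ


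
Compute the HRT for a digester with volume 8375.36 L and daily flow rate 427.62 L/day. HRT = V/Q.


HRT = V / Q
= 8375.36 / 427.62
= 19.5860 days

19.5860 days


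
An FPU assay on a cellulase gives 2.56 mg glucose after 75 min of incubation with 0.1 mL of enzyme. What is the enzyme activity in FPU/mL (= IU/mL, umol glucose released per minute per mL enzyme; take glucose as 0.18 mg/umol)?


Activity = glucose_mg / (0.18 mg/umol * V_mL * t_min)
= 2.56 / (0.18 * 0.1 * 75)
= 1.8963 FPU/mL

1.8963 FPU/mL


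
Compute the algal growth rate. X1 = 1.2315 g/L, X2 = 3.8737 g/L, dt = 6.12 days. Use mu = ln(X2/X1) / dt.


mu = ln(X2/X1) / dt
= ln(3.8737/1.2315) / 6.12
= 0.1873 per day

0.1873 per day


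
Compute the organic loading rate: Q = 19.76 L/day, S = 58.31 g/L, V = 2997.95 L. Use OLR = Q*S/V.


OLR = Q * S / V
= 19.76 * 58.31 / 2997.95
= 0.3843 g/L/day

0.3843 g/L/day


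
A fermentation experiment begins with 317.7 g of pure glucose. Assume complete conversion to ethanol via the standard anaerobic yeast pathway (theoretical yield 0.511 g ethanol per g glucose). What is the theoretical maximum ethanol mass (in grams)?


Theoretical ethanol yield: m_EtOH = 0.511 * m_glucose
m_EtOH = 0.511 * 317.7 = 162.3447 g

162.3447 g


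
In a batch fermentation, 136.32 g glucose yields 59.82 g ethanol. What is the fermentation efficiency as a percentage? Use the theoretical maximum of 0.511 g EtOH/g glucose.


Fermentation efficiency = (actual / (0.511 * glucose)) * 100
= (59.82 / (0.511 * 136.32)) * 100
= 85.8748%

85.8748%


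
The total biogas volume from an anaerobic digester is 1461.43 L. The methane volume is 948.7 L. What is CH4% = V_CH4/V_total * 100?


CH4% = V_CH4 / V_total * 100
= 948.7 / 1461.43 * 100
= 64.9159%

64.9159%


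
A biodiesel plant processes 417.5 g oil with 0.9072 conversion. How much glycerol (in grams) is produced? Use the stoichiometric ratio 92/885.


glycerol = oil * conv * (92/885)
= 417.5 * 0.9072 * 92 / 885
= 39.3735 g

39.3735 g


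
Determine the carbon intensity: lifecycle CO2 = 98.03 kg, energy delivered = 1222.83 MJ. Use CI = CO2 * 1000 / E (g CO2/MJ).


CI = CO2 * 1000 / E
= 98.03 * 1000 / 1222.83
= 80.1665 g CO2/MJ

80.1665 g CO2/MJ


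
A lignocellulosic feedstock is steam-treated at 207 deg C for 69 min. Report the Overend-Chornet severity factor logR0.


logR0 = log10(t * exp((T - 100) / 14.75))
= log10(69 * exp((207 - 100) / 14.75))
= 4.9893

4.9893


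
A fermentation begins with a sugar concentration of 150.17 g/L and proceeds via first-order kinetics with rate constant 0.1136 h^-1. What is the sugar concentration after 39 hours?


S = S0 * exp(-k * t)
S = 150.17 * exp(-0.1136 * 39)
S = 1.7885 g/L

1.7885 g/L


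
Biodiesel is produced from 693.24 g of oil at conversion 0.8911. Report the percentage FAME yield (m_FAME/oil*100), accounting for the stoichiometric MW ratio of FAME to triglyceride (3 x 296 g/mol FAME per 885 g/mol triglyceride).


m_FAME = oil * conv * (3 * 296 / 885) = oil * conv * (888/885)
= 693.24 * 0.8911 * 888 / 885
= 619.8402 g
Y = m_FAME / oil * 100 = conv * (888/885) * 100
= 0.8911 * 888 / 885 * 100
= 89.41%

89.41%


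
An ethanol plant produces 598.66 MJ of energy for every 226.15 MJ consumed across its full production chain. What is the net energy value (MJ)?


NEV = E_out - E_in
= 598.66 - 226.15
= 372.5100 MJ

372.5100 MJ


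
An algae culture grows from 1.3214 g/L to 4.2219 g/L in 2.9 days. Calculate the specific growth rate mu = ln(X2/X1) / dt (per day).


mu = ln(X2/X1) / dt
= ln(4.2219/1.3214) / 2.9
= 0.4005 per day

0.4005 per day


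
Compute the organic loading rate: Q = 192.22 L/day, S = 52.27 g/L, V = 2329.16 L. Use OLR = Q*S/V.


OLR = Q * S / V
= 192.22 * 52.27 / 2329.16
= 4.3137 g/L/day

4.3137 g/L/day


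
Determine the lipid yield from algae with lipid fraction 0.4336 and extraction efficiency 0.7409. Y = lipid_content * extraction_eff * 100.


Y = lipid_content * extraction_eff * 100
= 0.4336 * 0.7409 * 100
= 32.1254%

32.1254%


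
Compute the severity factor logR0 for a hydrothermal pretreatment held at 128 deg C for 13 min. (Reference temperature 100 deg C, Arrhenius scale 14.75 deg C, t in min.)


logR0 = log10(t * exp((T - 100) / 14.75))
= log10(13 * exp((128 - 100) / 14.75))
= 1.9384

1.9384


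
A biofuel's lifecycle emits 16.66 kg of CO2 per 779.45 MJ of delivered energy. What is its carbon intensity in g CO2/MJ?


CI = CO2 * 1000 / E
= 16.66 * 1000 / 779.45
= 21.3740 g CO2/MJ

21.3740 g CO2/MJ


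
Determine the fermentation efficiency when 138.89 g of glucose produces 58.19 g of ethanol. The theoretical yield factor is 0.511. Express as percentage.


Fermentation efficiency = (actual / (0.511 * glucose)) * 100
= (58.19 / (0.511 * 138.89)) * 100
= 81.9892%

81.9892%


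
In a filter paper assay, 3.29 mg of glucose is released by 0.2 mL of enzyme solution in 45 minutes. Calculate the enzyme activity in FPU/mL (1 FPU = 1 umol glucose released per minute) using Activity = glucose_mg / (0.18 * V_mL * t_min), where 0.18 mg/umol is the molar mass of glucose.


Activity = glucose_mg / (0.18 mg/umol * V_mL * t_min)
= 3.29 / (0.18 * 0.2 * 45)
= 2.0309 FPU/mL

2.0309 FPU/mL


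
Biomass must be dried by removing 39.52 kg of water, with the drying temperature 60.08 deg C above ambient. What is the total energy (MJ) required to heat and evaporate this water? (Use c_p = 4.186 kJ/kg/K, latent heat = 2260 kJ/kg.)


E = m_water * (4.186 * dT + 2260) / 1000
= 39.52 * (4.186 * 60.08 + 2260) / 1000
= 99.2543 MJ

99.2543 MJ


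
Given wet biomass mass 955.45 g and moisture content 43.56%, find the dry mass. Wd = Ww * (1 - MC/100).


Wd = Ww * (1 - MC/100)
= 955.45 * (1 - 43.56/100)
= 539.2560 g

539.2560 g


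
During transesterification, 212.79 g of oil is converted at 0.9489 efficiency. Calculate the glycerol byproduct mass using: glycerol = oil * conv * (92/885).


glycerol = oil * conv * (92/885)
= 212.79 * 0.9489 * 92 / 885
= 20.9902 g

20.9902 g


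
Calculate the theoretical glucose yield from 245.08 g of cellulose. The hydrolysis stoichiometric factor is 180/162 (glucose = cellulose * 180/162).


glucose = cellulose * 180/162
= 245.08 * 180/162
= 272.3111 g

272.3111 g


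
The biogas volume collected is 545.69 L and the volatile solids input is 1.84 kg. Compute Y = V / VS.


Y = V / VS
= 545.69 / 1.84
= 296.5707 L/kg VS

296.5707 L/kg VS


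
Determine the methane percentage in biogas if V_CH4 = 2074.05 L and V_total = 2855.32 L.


CH4% = V_CH4 / V_total * 100
= 2074.05 / 2855.32 * 100
= 72.6381%

72.6381%


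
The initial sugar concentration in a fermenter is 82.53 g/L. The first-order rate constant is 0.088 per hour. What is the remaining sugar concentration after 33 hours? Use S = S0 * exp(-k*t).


S = S0 * exp(-k * t)
S = 82.53 * exp(-0.088 * 33)
S = 4.5229 g/L

4.5229 g/L


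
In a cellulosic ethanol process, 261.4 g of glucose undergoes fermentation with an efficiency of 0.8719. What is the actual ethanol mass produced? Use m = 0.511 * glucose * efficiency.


Actual ethanol: m = 0.511 * 261.4 * 0.8719
m = 116.4644 g

116.4644 g


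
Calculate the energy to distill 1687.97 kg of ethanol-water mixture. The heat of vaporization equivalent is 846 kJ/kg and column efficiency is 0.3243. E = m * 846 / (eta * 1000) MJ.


E = m * 846 / (eta * 1000)
= 1687.97 * 846 / (0.3243 * 1000)
= 4403.4000 MJ

4403.4000 MJ


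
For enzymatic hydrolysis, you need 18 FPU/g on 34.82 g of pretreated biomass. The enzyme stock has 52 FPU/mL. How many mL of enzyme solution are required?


V = dosage * m_sub / activity
V = 18 * 34.82 / 52
V = 12.0531 mL

12.0531 mL


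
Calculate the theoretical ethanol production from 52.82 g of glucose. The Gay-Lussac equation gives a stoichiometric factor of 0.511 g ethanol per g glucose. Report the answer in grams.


Theoretical ethanol yield: m_EtOH = 0.511 * m_glucose
m_EtOH = 0.511 * 52.82 = 26.9910 g

26.9910 g


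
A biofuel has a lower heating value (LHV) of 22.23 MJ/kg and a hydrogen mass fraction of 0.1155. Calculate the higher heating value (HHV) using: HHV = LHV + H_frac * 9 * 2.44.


HHV = LHV + H_frac * 9 * 2.44
= 22.23 + 0.1155 * 9 * 2.44
= 24.7664 MJ/kg

24.7664 MJ/kg


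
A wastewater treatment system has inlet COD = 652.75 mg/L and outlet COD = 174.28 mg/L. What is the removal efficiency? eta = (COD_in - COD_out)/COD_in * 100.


eta = (COD_in - COD_out) / COD_in * 100
= (652.75 - 174.28) / 652.75 * 100
= 73.3007%

73.3007%


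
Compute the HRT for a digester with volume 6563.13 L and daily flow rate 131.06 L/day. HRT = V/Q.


HRT = V / Q
= 6563.13 / 131.06
= 50.0773 days

50.0773 days


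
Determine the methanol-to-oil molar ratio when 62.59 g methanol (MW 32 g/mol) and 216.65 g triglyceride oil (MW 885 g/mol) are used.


Molar ratio = n_MeOH / n_oil = (MeOH/32) / (oil/885) = (MeOH * 885) / (32 * oil)
= (62.59 * 885) / (32 * 216.65)
= 7.9899

7.9899


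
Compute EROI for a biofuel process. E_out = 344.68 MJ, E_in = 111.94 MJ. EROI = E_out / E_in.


EROI = E_out / E_in
= 344.68 / 111.94
= 3.0791

3.0791


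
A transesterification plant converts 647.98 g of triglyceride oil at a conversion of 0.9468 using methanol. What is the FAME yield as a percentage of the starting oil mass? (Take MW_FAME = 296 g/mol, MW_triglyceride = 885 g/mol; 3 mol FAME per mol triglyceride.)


m_FAME = oil * conv * (3 * 296 / 885) = oil * conv * (888/885)
= 647.98 * 0.9468 * 888 / 885
= 615.5872 g
Y = m_FAME / oil * 100 = conv * (888/885) * 100
= 0.9468 * 888 / 885 * 100
= 95.00%

95.00%


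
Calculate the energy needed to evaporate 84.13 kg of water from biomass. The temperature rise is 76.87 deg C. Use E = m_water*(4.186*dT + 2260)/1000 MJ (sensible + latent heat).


E = m_water * (4.186 * dT + 2260) / 1000
= 84.13 * (4.186 * 76.87 + 2260) / 1000
= 217.2050 MJ

217.2050 MJ


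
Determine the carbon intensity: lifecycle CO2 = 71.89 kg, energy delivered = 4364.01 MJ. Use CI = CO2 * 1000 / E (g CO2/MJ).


CI = CO2 * 1000 / E
= 71.89 * 1000 / 4364.01
= 16.4734 g CO2/MJ

16.4734 g CO2/MJ


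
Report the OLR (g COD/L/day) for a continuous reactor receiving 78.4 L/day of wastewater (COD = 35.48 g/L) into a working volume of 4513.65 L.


OLR = Q * S / V
= 78.4 * 35.48 / 4513.65
= 0.6163 g/L/day

0.6163 g/L/day


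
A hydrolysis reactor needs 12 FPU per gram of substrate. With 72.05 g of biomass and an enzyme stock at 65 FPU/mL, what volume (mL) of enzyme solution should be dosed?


V = dosage * m_sub / activity
V = 12 * 72.05 / 65
V = 13.3015 mL

13.3015 mL


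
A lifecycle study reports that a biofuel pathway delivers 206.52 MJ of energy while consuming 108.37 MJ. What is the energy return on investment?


EROI = E_out / E_in
= 206.52 / 108.37
= 1.9057

1.9057


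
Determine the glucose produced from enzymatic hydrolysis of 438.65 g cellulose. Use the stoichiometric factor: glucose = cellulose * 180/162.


glucose = cellulose * 180/162
= 438.65 * 180/162
= 487.3889 g

487.3889 g


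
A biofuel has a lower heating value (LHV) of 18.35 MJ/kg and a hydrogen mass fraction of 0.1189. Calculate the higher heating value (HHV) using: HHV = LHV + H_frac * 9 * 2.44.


HHV = LHV + H_frac * 9 * 2.44
= 18.35 + 0.1189 * 9 * 2.44
= 20.9610 MJ/kg

20.9610 MJ/kg


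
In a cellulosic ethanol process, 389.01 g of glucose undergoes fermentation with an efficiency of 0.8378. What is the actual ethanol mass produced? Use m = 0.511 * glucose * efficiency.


Actual ethanol: m = 0.511 * 389.01 * 0.8378
m = 166.5413 g

166.5413 g


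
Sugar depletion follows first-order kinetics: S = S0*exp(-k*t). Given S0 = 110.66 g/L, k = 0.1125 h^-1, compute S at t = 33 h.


S = S0 * exp(-k * t)
S = 110.66 * exp(-0.1125 * 33)
S = 2.7019 g/L

2.7019 g/L


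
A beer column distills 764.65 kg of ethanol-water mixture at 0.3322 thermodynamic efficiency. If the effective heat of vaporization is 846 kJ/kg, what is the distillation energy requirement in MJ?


E = m * 846 / (eta * 1000)
= 764.65 * 846 / (0.3322 * 1000)
= 1947.3025 MJ

1947.3025 MJ


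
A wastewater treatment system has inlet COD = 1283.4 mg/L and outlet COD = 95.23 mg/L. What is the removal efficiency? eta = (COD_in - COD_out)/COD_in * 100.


eta = (COD_in - COD_out) / COD_in * 100
= (1283.4 - 95.23) / 1283.4 * 100
= 92.5799%

92.5799%


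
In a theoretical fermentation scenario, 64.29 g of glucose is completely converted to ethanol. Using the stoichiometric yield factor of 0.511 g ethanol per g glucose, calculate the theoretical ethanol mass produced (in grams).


Theoretical ethanol yield: m_EtOH = 0.511 * m_glucose
m_EtOH = 0.511 * 64.29 = 32.8522 g

32.8522 g


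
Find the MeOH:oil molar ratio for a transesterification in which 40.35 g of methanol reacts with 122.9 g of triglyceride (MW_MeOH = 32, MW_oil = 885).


Molar ratio = n_MeOH / n_oil = (MeOH/32) / (oil/885) = (MeOH * 885) / (32 * oil)
= (40.35 * 885) / (32 * 122.9)
= 9.0800

9.0800


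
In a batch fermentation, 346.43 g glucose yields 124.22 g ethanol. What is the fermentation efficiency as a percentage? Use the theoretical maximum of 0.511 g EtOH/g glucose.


Fermentation efficiency = (actual / (0.511 * glucose)) * 100
= (124.22 / (0.511 * 346.43)) * 100
= 70.1706%

70.1706%


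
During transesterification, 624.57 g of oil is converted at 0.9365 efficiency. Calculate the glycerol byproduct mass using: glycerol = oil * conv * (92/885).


glycerol = oil * conv * (92/885)
= 624.57 * 0.9365 * 92 / 885
= 60.8042 g

60.8042 g


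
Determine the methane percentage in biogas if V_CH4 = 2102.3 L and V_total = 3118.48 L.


CH4% = V_CH4 / V_total * 100
= 2102.3 / 3118.48 * 100
= 67.4143%

67.4143%


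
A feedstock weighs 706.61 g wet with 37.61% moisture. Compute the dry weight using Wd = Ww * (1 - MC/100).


Wd = Ww * (1 - MC/100)
= 706.61 * (1 - 37.61/100)
= 440.8540 g

440.8540 g


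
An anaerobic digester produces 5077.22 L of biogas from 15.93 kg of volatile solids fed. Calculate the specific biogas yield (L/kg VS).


Y = V / VS
= 5077.22 / 15.93
= 318.7207 L/kg VS

318.7207 L/kg VS


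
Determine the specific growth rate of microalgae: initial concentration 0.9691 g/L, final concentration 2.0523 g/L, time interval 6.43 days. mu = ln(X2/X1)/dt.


mu = ln(X2/X1) / dt
= ln(2.0523/0.9691) / 6.43
= 0.1167 per day

0.1167 per day


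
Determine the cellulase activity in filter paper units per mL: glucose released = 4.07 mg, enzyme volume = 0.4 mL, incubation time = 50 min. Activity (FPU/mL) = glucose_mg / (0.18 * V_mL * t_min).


Activity = glucose_mg / (0.18 mg/umol * V_mL * t_min)
= 4.07 / (0.18 * 0.4 * 50)
= 1.1306 FPU/mL

1.1306 FPU/mL


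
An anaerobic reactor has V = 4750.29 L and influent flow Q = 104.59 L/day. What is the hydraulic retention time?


HRT = V / Q
= 4750.29 / 104.59
= 45.4182 days

45.4182 days
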